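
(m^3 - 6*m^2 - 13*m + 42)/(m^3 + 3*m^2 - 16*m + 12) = (m^2 - 4*m - 21)/(m^2 + 5*m - 6)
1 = 1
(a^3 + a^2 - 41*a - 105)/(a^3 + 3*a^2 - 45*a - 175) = (a + 3)/(a + 5)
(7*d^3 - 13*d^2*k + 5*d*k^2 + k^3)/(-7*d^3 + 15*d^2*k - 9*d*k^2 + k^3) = (-7*d - k)/(7*d - k)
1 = 1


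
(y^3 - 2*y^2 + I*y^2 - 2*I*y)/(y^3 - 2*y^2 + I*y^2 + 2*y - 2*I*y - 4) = y*(y + I)/(y^2 + I*y + 2)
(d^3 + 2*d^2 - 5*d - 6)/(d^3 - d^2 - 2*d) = (d + 3)/d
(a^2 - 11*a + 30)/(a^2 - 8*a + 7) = (a^2 - 11*a + 30)/(a^2 - 8*a + 7)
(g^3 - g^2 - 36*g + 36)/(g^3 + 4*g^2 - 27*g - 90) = (g^2 - 7*g + 6)/(g^2 - 2*g - 15)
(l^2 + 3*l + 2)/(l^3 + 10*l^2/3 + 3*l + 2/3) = 3/(3*l + 1)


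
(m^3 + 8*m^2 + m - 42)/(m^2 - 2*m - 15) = (m^2 + 5*m - 14)/(m - 5)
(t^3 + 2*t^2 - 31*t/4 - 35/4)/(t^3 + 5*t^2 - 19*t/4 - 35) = (t + 1)/(t + 4)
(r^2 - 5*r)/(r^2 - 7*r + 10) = r/(r - 2)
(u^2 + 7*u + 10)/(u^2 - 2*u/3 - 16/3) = 3*(u + 5)/(3*u - 8)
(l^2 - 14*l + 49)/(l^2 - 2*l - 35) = (l - 7)/(l + 5)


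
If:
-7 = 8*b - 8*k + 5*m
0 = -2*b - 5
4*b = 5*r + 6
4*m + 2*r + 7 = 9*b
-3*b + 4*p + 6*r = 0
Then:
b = -5/2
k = -335/64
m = -231/40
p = 117/40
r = -16/5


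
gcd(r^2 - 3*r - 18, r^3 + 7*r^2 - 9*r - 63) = r + 3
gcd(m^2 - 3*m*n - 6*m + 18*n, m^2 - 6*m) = m - 6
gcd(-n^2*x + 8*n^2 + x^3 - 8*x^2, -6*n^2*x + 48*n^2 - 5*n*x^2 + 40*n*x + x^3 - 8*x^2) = n*x - 8*n + x^2 - 8*x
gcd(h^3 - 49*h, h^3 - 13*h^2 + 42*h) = h^2 - 7*h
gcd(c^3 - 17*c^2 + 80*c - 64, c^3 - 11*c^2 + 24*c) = c - 8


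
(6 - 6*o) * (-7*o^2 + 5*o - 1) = 42*o^3 - 72*o^2 + 36*o - 6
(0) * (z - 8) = 0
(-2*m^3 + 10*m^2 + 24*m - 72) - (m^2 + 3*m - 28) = -2*m^3 + 9*m^2 + 21*m - 44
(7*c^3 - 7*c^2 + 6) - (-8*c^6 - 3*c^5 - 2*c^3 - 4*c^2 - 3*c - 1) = 8*c^6 + 3*c^5 + 9*c^3 - 3*c^2 + 3*c + 7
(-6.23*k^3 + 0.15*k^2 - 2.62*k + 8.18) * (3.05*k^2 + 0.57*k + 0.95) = -19.0015*k^5 - 3.0936*k^4 - 13.824*k^3 + 23.5981*k^2 + 2.1736*k + 7.771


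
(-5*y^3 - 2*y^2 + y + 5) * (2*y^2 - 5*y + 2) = -10*y^5 + 21*y^4 + 2*y^3 + y^2 - 23*y + 10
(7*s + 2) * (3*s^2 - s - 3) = 21*s^3 - s^2 - 23*s - 6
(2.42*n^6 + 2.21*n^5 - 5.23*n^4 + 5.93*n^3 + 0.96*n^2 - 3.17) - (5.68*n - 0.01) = 2.42*n^6 + 2.21*n^5 - 5.23*n^4 + 5.93*n^3 + 0.96*n^2 - 5.68*n - 3.16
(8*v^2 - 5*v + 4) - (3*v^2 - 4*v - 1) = 5*v^2 - v + 5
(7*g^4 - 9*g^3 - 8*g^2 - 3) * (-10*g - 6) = -70*g^5 + 48*g^4 + 134*g^3 + 48*g^2 + 30*g + 18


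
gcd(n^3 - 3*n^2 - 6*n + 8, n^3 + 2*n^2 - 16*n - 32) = n^2 - 2*n - 8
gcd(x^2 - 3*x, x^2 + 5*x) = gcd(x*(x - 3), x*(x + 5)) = x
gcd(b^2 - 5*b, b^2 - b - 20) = b - 5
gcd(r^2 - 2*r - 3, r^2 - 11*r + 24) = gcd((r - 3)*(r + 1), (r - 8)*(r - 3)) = r - 3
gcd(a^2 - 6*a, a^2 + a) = a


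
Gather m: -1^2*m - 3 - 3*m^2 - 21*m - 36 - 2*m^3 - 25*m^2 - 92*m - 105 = -2*m^3 - 28*m^2 - 114*m - 144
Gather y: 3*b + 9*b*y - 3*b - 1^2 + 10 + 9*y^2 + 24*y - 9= 9*y^2 + y*(9*b + 24)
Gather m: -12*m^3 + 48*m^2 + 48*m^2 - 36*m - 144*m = -12*m^3 + 96*m^2 - 180*m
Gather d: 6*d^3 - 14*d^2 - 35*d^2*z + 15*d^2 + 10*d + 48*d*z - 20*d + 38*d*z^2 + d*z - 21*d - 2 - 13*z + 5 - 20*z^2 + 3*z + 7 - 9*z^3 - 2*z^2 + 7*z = 6*d^3 + d^2*(1 - 35*z) + d*(38*z^2 + 49*z - 31) - 9*z^3 - 22*z^2 - 3*z + 10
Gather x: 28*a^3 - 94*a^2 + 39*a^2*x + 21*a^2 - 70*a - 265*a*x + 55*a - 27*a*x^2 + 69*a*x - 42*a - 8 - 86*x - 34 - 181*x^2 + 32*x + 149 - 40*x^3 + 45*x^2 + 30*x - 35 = 28*a^3 - 73*a^2 - 57*a - 40*x^3 + x^2*(-27*a - 136) + x*(39*a^2 - 196*a - 24) + 72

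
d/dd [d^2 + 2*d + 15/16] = 2*d + 2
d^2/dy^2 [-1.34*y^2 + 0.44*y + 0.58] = -2.68000000000000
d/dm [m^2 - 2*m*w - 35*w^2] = 2*m - 2*w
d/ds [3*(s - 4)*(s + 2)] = 6*s - 6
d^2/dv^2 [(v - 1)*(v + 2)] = 2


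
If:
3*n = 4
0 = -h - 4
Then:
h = -4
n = 4/3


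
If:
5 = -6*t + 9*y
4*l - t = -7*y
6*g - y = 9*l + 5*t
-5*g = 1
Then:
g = -1/5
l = 234/155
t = -1259/465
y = -581/465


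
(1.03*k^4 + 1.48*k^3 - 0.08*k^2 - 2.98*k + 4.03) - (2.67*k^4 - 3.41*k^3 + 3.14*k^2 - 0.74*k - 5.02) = -1.64*k^4 + 4.89*k^3 - 3.22*k^2 - 2.24*k + 9.05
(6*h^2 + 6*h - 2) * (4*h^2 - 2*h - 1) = 24*h^4 + 12*h^3 - 26*h^2 - 2*h + 2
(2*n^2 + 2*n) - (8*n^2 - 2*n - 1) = -6*n^2 + 4*n + 1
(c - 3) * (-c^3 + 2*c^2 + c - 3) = -c^4 + 5*c^3 - 5*c^2 - 6*c + 9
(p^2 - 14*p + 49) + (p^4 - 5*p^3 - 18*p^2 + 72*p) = p^4 - 5*p^3 - 17*p^2 + 58*p + 49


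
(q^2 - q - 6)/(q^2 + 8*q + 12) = (q - 3)/(q + 6)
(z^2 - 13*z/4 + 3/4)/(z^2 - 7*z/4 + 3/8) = 2*(z - 3)/(2*z - 3)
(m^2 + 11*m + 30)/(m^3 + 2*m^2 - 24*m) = (m + 5)/(m*(m - 4))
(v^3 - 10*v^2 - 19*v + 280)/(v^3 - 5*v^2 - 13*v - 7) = (v^2 - 3*v - 40)/(v^2 + 2*v + 1)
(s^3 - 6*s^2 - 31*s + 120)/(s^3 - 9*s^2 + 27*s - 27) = (s^2 - 3*s - 40)/(s^2 - 6*s + 9)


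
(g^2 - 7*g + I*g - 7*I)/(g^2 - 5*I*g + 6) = (g - 7)/(g - 6*I)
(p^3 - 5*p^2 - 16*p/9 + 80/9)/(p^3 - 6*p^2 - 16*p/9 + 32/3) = (p - 5)/(p - 6)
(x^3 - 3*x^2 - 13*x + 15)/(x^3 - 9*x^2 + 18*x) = (x^3 - 3*x^2 - 13*x + 15)/(x*(x^2 - 9*x + 18))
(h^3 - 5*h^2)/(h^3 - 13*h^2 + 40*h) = h/(h - 8)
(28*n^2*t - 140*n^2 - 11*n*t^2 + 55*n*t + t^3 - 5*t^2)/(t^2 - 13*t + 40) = (28*n^2 - 11*n*t + t^2)/(t - 8)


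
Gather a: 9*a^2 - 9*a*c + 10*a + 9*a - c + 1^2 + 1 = 9*a^2 + a*(19 - 9*c) - c + 2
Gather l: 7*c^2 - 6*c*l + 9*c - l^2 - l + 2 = 7*c^2 + 9*c - l^2 + l*(-6*c - 1) + 2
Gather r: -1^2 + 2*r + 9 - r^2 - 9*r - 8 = -r^2 - 7*r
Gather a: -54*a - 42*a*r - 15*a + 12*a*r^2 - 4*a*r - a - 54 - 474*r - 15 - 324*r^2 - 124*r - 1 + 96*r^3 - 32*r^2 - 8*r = a*(12*r^2 - 46*r - 70) + 96*r^3 - 356*r^2 - 606*r - 70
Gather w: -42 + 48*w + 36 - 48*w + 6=0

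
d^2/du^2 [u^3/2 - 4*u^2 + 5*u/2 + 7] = 3*u - 8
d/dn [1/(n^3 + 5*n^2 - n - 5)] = (-3*n^2 - 10*n + 1)/(n^3 + 5*n^2 - n - 5)^2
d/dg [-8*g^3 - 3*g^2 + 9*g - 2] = -24*g^2 - 6*g + 9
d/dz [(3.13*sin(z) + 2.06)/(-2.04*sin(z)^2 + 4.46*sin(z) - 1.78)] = (6.3852*sin(z)^2 + 8.4048*sin(z) - 14.759)*cos(z)/(4.1616*sin(z)^4 - 18.1968*sin(z)^3 + 27.154*sin(z)^2 - 15.8776*sin(z) + 3.1684)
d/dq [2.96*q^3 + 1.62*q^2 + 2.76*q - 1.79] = 8.88*q^2 + 3.24*q + 2.76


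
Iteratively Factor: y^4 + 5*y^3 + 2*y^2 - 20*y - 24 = (y - 2)*(y^3 + 7*y^2 + 16*y + 12) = (y - 2)*(y + 3)*(y^2 + 4*y + 4) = (y - 2)*(y + 2)*(y + 3)*(y + 2)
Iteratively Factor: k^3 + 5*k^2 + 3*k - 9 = (k + 3)*(k^2 + 2*k - 3) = (k - 1)*(k + 3)*(k + 3)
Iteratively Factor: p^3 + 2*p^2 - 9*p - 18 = (p + 2)*(p^2 - 9) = (p + 2)*(p + 3)*(p - 3)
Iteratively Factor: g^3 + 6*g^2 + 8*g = (g + 4)*(g^2 + 2*g) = g*(g + 4)*(g + 2)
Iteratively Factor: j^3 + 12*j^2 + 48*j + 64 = (j + 4)*(j^2 + 8*j + 16) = (j + 4)^2*(j + 4)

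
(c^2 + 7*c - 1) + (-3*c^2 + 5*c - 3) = -2*c^2 + 12*c - 4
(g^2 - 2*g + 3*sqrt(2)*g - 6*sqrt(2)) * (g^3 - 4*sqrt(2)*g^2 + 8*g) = g^5 - 2*g^4 - sqrt(2)*g^4 - 16*g^3 + 2*sqrt(2)*g^3 + 32*g^2 + 24*sqrt(2)*g^2 - 48*sqrt(2)*g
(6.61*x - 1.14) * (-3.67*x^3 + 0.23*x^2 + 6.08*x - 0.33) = -24.2587*x^4 + 5.7041*x^3 + 39.9266*x^2 - 9.1125*x + 0.3762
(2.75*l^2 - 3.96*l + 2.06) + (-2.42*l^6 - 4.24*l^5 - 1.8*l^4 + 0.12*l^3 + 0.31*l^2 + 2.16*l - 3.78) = -2.42*l^6 - 4.24*l^5 - 1.8*l^4 + 0.12*l^3 + 3.06*l^2 - 1.8*l - 1.72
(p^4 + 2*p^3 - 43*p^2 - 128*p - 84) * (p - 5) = p^5 - 3*p^4 - 53*p^3 + 87*p^2 + 556*p + 420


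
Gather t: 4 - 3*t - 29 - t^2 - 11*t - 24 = -t^2 - 14*t - 49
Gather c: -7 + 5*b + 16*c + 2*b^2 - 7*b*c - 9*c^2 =2*b^2 + 5*b - 9*c^2 + c*(16 - 7*b) - 7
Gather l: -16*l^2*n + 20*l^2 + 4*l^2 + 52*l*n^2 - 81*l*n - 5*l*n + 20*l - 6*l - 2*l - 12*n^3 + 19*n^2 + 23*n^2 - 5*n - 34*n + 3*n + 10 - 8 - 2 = l^2*(24 - 16*n) + l*(52*n^2 - 86*n + 12) - 12*n^3 + 42*n^2 - 36*n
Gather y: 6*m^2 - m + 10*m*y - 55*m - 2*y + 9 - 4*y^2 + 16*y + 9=6*m^2 - 56*m - 4*y^2 + y*(10*m + 14) + 18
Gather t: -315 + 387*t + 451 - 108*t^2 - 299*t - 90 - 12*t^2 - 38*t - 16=-120*t^2 + 50*t + 30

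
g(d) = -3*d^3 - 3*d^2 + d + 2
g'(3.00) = -98.00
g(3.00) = -103.00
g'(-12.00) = -1223.00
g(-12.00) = 4742.00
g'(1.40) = -25.04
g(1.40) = -10.71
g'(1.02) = -14.48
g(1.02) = -3.28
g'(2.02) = -47.84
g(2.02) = -32.95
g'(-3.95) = -115.72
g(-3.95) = 136.13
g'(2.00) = -47.00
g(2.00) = -32.00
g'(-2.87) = -55.91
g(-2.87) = 45.34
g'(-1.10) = -3.29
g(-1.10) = 1.26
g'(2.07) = -49.98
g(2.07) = -35.39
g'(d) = -9*d^2 - 6*d + 1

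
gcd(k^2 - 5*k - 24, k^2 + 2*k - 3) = k + 3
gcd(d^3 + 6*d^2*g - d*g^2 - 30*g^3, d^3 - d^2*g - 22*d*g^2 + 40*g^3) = d^2 + 3*d*g - 10*g^2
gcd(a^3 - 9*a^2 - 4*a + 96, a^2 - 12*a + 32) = a^2 - 12*a + 32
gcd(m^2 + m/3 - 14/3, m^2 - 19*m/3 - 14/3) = 1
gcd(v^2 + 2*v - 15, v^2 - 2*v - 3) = v - 3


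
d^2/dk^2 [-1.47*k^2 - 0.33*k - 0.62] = -2.94000000000000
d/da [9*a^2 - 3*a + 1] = 18*a - 3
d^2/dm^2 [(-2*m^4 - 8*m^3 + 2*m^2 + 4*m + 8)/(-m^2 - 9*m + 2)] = 4*(m^6 + 27*m^5 + 237*m^4 + 195*m^3 - 210*m^2 - 72*m - 372)/(m^6 + 27*m^5 + 237*m^4 + 621*m^3 - 474*m^2 + 108*m - 8)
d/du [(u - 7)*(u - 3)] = 2*u - 10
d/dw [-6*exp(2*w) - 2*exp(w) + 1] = (-12*exp(w) - 2)*exp(w)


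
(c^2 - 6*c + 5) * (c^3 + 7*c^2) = c^5 + c^4 - 37*c^3 + 35*c^2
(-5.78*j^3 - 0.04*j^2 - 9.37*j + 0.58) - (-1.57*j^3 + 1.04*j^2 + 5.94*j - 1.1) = -4.21*j^3 - 1.08*j^2 - 15.31*j + 1.68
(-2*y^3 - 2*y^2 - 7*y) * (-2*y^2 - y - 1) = 4*y^5 + 6*y^4 + 18*y^3 + 9*y^2 + 7*y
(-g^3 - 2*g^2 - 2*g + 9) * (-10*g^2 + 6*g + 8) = 10*g^5 + 14*g^4 - 118*g^2 + 38*g + 72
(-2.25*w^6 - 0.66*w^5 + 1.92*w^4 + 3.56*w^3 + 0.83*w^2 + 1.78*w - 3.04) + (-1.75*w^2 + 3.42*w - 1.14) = -2.25*w^6 - 0.66*w^5 + 1.92*w^4 + 3.56*w^3 - 0.92*w^2 + 5.2*w - 4.18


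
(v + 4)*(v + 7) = v^2 + 11*v + 28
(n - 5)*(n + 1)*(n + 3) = n^3 - n^2 - 17*n - 15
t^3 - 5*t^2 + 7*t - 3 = (t - 3)*(t - 1)^2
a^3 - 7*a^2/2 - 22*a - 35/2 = (a - 7)*(a + 1)*(a + 5/2)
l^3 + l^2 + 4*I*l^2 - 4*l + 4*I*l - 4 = (l + 1)*(l + 2*I)^2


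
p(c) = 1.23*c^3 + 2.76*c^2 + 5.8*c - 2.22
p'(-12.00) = 470.92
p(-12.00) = -1799.82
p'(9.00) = 354.37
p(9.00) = 1170.21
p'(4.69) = 112.85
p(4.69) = 212.58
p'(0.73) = 11.80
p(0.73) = 3.96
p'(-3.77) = 37.44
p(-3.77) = -50.77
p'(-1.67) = 6.87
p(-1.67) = -9.94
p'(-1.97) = 9.25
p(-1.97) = -12.34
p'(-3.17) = 25.38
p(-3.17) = -32.05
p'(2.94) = 53.92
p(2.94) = 69.95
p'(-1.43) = 5.45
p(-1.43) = -8.47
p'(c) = 3.69*c^2 + 5.52*c + 5.8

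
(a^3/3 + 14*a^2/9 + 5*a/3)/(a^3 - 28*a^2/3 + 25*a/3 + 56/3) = a*(3*a^2 + 14*a + 15)/(3*(3*a^3 - 28*a^2 + 25*a + 56))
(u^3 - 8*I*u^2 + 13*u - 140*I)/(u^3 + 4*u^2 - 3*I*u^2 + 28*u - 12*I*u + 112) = (u - 5*I)/(u + 4)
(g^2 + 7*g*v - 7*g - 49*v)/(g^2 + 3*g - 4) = (g^2 + 7*g*v - 7*g - 49*v)/(g^2 + 3*g - 4)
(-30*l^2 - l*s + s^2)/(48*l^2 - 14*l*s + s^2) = (5*l + s)/(-8*l + s)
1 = 1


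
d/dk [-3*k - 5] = -3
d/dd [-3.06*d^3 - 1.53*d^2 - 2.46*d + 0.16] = -9.18*d^2 - 3.06*d - 2.46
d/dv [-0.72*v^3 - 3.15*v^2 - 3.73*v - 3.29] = -2.16*v^2 - 6.3*v - 3.73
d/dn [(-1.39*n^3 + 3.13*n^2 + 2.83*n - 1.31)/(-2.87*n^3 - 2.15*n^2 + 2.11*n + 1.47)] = (1.77635683940025e-15*n^5 + 11.9716*n^4 + 10.3784*n^3 - 4.7202*n^2 + 3.5692*n + 6.9242)/(8.2369*n^6 + 12.341*n^5 - 7.4889*n^4 - 17.5108*n^3 - 1.8689*n^2 + 6.2034*n + 2.1609)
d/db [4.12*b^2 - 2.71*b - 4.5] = 8.24*b - 2.71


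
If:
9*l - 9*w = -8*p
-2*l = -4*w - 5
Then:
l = 2*w + 5/2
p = -9*w/8 - 45/16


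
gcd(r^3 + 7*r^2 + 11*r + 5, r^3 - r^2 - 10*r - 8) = r + 1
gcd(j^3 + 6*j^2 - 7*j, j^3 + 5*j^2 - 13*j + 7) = j^2 + 6*j - 7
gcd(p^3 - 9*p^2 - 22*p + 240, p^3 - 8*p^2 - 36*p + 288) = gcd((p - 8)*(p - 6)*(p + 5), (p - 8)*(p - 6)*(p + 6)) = p^2 - 14*p + 48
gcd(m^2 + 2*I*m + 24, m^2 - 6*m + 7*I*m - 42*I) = 1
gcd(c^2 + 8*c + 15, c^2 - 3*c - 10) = 1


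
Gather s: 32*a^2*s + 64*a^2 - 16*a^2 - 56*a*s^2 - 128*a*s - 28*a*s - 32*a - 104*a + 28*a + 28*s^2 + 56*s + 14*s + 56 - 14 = 48*a^2 - 108*a + s^2*(28 - 56*a) + s*(32*a^2 - 156*a + 70) + 42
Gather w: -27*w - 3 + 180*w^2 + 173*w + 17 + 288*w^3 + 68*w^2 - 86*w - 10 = 288*w^3 + 248*w^2 + 60*w + 4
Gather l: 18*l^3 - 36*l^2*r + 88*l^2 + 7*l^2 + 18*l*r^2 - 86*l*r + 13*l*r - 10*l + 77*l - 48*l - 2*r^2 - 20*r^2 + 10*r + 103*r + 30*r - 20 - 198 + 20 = 18*l^3 + l^2*(95 - 36*r) + l*(18*r^2 - 73*r + 19) - 22*r^2 + 143*r - 198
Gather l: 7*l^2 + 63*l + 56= 7*l^2 + 63*l + 56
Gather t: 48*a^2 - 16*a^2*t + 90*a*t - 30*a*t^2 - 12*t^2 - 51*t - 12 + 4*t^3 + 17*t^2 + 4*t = 48*a^2 + 4*t^3 + t^2*(5 - 30*a) + t*(-16*a^2 + 90*a - 47) - 12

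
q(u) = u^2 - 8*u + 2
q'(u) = 2*u - 8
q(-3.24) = 38.42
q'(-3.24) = -14.48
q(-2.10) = 23.21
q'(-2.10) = -12.20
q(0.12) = 1.05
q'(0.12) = -7.76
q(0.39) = -0.97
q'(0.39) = -7.22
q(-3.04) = 35.56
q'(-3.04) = -14.08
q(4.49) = -13.76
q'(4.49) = 0.98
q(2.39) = -11.41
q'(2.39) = -3.22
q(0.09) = 1.29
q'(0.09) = -7.82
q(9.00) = 11.00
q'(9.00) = 10.00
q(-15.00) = 347.00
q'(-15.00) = -38.00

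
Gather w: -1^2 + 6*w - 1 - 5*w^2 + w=-5*w^2 + 7*w - 2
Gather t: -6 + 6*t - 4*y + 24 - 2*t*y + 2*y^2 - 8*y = t*(6 - 2*y) + 2*y^2 - 12*y + 18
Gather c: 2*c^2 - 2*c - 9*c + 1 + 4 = 2*c^2 - 11*c + 5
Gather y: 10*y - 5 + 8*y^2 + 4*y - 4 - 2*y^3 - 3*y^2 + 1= -2*y^3 + 5*y^2 + 14*y - 8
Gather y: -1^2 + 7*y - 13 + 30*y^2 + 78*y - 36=30*y^2 + 85*y - 50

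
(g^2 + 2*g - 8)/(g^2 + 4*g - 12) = (g + 4)/(g + 6)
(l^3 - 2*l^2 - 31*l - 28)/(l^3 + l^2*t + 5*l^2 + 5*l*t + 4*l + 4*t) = (l - 7)/(l + t)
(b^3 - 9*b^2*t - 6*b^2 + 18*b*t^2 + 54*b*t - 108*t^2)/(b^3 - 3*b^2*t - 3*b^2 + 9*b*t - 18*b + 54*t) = (b - 6*t)/(b + 3)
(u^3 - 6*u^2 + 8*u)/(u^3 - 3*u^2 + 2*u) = (u - 4)/(u - 1)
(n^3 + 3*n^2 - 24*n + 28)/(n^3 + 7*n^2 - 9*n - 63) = (n^2 - 4*n + 4)/(n^2 - 9)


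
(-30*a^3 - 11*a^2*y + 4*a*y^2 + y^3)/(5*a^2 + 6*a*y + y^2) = (-6*a^2 - a*y + y^2)/(a + y)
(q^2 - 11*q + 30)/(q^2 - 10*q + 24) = (q - 5)/(q - 4)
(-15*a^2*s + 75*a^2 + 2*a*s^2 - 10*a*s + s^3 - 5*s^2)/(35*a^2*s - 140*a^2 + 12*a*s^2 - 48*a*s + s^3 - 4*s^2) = (-3*a*s + 15*a + s^2 - 5*s)/(7*a*s - 28*a + s^2 - 4*s)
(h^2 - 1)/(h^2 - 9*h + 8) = (h + 1)/(h - 8)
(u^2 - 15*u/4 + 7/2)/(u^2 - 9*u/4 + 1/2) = (4*u - 7)/(4*u - 1)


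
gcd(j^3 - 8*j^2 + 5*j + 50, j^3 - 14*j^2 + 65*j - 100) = j^2 - 10*j + 25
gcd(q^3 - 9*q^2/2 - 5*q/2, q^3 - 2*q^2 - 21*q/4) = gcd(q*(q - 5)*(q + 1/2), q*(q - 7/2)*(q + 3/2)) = q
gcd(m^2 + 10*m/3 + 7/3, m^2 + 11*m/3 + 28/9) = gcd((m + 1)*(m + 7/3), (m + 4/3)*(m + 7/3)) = m + 7/3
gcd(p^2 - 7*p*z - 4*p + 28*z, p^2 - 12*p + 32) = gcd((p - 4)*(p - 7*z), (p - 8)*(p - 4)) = p - 4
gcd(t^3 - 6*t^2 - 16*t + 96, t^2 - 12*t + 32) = t - 4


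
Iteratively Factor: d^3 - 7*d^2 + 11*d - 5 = (d - 1)*(d^2 - 6*d + 5) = (d - 1)^2*(d - 5)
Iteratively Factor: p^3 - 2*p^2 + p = (p - 1)*(p^2 - p) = (p - 1)^2*(p)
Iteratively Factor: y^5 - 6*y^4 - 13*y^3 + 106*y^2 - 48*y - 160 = (y + 1)*(y^4 - 7*y^3 - 6*y^2 + 112*y - 160) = (y - 5)*(y + 1)*(y^3 - 2*y^2 - 16*y + 32) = (y - 5)*(y - 2)*(y + 1)*(y^2 - 16) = (y - 5)*(y - 4)*(y - 2)*(y + 1)*(y + 4)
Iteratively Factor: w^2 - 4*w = (w)*(w - 4)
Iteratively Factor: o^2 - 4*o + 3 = (o - 3)*(o - 1)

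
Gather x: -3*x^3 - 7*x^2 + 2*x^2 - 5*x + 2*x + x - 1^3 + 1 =-3*x^3 - 5*x^2 - 2*x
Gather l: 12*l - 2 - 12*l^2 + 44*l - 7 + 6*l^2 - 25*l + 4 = -6*l^2 + 31*l - 5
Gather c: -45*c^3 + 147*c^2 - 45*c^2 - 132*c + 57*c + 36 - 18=-45*c^3 + 102*c^2 - 75*c + 18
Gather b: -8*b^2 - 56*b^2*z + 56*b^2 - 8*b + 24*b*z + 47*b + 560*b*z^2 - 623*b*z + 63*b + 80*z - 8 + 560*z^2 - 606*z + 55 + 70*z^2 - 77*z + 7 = b^2*(48 - 56*z) + b*(560*z^2 - 599*z + 102) + 630*z^2 - 603*z + 54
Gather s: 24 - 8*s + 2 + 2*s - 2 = 24 - 6*s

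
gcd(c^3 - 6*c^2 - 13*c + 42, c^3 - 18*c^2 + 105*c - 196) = c - 7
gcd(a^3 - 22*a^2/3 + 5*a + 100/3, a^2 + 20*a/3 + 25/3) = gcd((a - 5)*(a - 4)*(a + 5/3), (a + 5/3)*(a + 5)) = a + 5/3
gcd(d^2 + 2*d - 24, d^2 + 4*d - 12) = d + 6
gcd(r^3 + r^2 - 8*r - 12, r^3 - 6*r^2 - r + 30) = r^2 - r - 6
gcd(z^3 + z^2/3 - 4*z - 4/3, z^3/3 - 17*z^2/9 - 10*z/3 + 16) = 1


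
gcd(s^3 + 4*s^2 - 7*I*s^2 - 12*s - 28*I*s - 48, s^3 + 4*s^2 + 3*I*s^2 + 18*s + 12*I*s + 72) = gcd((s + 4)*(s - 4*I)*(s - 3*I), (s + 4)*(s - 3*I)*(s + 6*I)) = s^2 + s*(4 - 3*I) - 12*I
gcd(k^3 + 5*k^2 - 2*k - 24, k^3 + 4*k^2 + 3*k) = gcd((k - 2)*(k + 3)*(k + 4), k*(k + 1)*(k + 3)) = k + 3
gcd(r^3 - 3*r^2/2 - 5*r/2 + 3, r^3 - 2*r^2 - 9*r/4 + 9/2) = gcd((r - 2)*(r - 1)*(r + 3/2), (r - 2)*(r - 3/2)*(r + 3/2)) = r^2 - r/2 - 3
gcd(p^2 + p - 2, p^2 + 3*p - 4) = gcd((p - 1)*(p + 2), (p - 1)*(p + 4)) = p - 1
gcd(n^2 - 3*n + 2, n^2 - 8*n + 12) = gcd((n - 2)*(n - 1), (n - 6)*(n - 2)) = n - 2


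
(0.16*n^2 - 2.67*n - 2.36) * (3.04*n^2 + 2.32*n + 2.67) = 0.4864*n^4 - 7.7456*n^3 - 12.9416*n^2 - 12.6041*n - 6.3012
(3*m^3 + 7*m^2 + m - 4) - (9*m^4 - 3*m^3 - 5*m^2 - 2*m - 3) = -9*m^4 + 6*m^3 + 12*m^2 + 3*m - 1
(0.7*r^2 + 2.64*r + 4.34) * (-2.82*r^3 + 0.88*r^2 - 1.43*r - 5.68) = -1.974*r^5 - 6.8288*r^4 - 10.9166*r^3 - 3.932*r^2 - 21.2014*r - 24.6512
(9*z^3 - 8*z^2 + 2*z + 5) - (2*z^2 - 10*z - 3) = 9*z^3 - 10*z^2 + 12*z + 8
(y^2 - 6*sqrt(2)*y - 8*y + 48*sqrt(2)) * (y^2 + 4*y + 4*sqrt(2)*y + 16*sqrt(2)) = y^4 - 4*y^3 - 2*sqrt(2)*y^3 - 80*y^2 + 8*sqrt(2)*y^2 + 64*sqrt(2)*y + 192*y + 1536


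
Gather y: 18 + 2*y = 2*y + 18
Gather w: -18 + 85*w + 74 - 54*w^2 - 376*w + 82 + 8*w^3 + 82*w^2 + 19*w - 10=8*w^3 + 28*w^2 - 272*w + 128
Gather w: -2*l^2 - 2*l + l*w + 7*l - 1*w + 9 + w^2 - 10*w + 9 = -2*l^2 + 5*l + w^2 + w*(l - 11) + 18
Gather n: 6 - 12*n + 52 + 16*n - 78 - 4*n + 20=0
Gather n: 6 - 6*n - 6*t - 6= -6*n - 6*t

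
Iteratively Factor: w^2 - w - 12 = (w - 4)*(w + 3)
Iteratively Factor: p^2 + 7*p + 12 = (p + 3)*(p + 4)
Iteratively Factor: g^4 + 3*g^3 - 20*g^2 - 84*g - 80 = (g + 2)*(g^3 + g^2 - 22*g - 40) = (g + 2)*(g + 4)*(g^2 - 3*g - 10) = (g - 5)*(g + 2)*(g + 4)*(g + 2)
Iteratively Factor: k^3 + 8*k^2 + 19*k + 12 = (k + 1)*(k^2 + 7*k + 12) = (k + 1)*(k + 4)*(k + 3)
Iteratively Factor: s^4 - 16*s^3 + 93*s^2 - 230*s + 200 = (s - 2)*(s^3 - 14*s^2 + 65*s - 100) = (s - 5)*(s - 2)*(s^2 - 9*s + 20) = (s - 5)*(s - 4)*(s - 2)*(s - 5)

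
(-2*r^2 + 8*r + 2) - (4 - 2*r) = -2*r^2 + 10*r - 2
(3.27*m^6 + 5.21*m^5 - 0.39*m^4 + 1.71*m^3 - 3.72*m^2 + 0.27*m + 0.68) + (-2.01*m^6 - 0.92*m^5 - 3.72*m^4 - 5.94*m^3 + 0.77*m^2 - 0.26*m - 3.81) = 1.26*m^6 + 4.29*m^5 - 4.11*m^4 - 4.23*m^3 - 2.95*m^2 + 0.01*m - 3.13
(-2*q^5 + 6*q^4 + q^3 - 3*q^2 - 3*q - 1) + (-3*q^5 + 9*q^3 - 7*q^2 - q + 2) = -5*q^5 + 6*q^4 + 10*q^3 - 10*q^2 - 4*q + 1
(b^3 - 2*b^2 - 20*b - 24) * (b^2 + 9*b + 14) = b^5 + 7*b^4 - 24*b^3 - 232*b^2 - 496*b - 336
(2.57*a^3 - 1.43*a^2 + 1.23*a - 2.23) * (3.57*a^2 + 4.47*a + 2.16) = 9.1749*a^5 + 6.3828*a^4 + 3.5502*a^3 - 5.5518*a^2 - 7.3113*a - 4.8168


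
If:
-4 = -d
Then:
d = 4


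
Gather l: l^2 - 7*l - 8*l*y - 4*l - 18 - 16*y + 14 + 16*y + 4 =l^2 + l*(-8*y - 11)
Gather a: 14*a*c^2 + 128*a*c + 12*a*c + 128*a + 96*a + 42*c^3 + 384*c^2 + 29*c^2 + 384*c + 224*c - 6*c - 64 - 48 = a*(14*c^2 + 140*c + 224) + 42*c^3 + 413*c^2 + 602*c - 112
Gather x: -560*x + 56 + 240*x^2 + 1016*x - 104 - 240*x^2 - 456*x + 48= 0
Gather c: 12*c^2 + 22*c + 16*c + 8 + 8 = 12*c^2 + 38*c + 16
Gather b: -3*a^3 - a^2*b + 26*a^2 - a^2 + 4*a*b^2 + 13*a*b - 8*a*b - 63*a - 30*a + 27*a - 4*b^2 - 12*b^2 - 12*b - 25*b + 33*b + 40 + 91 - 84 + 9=-3*a^3 + 25*a^2 - 66*a + b^2*(4*a - 16) + b*(-a^2 + 5*a - 4) + 56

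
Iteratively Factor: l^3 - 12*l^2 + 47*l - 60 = (l - 3)*(l^2 - 9*l + 20) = (l - 4)*(l - 3)*(l - 5)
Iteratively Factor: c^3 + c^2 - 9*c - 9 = (c - 3)*(c^2 + 4*c + 3) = (c - 3)*(c + 1)*(c + 3)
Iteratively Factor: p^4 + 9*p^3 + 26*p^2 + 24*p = (p + 4)*(p^3 + 5*p^2 + 6*p) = (p + 3)*(p + 4)*(p^2 + 2*p) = p*(p + 3)*(p + 4)*(p + 2)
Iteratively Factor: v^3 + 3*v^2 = (v)*(v^2 + 3*v) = v^2*(v + 3)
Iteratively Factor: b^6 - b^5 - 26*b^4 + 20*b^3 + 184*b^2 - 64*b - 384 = (b + 2)*(b^5 - 3*b^4 - 20*b^3 + 60*b^2 + 64*b - 192) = (b - 2)*(b + 2)*(b^4 - b^3 - 22*b^2 + 16*b + 96) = (b - 2)*(b + 2)*(b + 4)*(b^3 - 5*b^2 - 2*b + 24) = (b - 3)*(b - 2)*(b + 2)*(b + 4)*(b^2 - 2*b - 8) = (b - 4)*(b - 3)*(b - 2)*(b + 2)*(b + 4)*(b + 2)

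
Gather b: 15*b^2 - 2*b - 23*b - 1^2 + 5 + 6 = 15*b^2 - 25*b + 10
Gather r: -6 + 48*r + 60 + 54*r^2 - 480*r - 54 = 54*r^2 - 432*r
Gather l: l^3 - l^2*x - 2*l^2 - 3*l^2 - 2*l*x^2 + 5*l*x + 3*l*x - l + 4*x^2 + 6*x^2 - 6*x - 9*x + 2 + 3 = l^3 + l^2*(-x - 5) + l*(-2*x^2 + 8*x - 1) + 10*x^2 - 15*x + 5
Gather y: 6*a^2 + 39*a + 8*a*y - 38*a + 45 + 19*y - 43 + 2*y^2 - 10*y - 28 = 6*a^2 + a + 2*y^2 + y*(8*a + 9) - 26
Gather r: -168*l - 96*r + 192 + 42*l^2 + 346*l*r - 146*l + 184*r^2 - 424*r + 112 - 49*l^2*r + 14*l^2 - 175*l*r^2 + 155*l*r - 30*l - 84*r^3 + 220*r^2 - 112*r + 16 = 56*l^2 - 344*l - 84*r^3 + r^2*(404 - 175*l) + r*(-49*l^2 + 501*l - 632) + 320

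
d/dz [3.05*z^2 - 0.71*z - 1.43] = 6.1*z - 0.71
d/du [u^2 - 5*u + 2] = 2*u - 5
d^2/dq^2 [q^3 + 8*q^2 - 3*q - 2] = 6*q + 16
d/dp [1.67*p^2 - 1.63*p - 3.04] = 3.34*p - 1.63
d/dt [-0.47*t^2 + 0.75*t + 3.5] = 0.75 - 0.94*t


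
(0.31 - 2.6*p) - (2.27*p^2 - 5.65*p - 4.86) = -2.27*p^2 + 3.05*p + 5.17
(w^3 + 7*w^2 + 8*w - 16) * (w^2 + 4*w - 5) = w^5 + 11*w^4 + 31*w^3 - 19*w^2 - 104*w + 80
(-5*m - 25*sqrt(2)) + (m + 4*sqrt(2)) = -4*m - 21*sqrt(2)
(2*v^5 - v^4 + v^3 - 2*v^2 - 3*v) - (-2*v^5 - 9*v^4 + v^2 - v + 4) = 4*v^5 + 8*v^4 + v^3 - 3*v^2 - 2*v - 4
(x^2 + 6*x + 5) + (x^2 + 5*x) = 2*x^2 + 11*x + 5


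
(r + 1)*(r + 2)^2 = r^3 + 5*r^2 + 8*r + 4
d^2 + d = d*(d + 1)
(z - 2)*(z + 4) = z^2 + 2*z - 8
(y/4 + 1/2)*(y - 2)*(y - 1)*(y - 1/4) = y^4/4 - 5*y^3/16 - 15*y^2/16 + 5*y/4 - 1/4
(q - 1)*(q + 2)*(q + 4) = q^3 + 5*q^2 + 2*q - 8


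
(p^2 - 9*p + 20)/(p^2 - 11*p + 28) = (p - 5)/(p - 7)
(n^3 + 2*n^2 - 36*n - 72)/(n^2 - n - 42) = (n^2 - 4*n - 12)/(n - 7)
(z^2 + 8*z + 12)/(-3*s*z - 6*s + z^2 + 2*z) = (z + 6)/(-3*s + z)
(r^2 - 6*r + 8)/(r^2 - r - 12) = (r - 2)/(r + 3)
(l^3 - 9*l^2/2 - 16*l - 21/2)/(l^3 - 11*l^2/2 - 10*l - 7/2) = (2*l + 3)/(2*l + 1)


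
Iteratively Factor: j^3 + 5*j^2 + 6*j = (j + 2)*(j^2 + 3*j) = (j + 2)*(j + 3)*(j)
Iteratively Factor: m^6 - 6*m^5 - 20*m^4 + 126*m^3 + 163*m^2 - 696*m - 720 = (m + 3)*(m^5 - 9*m^4 + 7*m^3 + 105*m^2 - 152*m - 240) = (m - 4)*(m + 3)*(m^4 - 5*m^3 - 13*m^2 + 53*m + 60) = (m - 5)*(m - 4)*(m + 3)*(m^3 - 13*m - 12) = (m - 5)*(m - 4)*(m + 1)*(m + 3)*(m^2 - m - 12) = (m - 5)*(m - 4)*(m + 1)*(m + 3)^2*(m - 4)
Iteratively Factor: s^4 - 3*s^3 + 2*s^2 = (s - 2)*(s^3 - s^2) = s*(s - 2)*(s^2 - s) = s*(s - 2)*(s - 1)*(s)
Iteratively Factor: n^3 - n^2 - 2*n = (n)*(n^2 - n - 2) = n*(n + 1)*(n - 2)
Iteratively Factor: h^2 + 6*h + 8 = (h + 4)*(h + 2)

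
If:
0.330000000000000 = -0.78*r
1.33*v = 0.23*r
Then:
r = -0.42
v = -0.07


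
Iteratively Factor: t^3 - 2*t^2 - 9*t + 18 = (t - 3)*(t^2 + t - 6) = (t - 3)*(t + 3)*(t - 2)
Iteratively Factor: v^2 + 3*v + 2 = (v + 1)*(v + 2)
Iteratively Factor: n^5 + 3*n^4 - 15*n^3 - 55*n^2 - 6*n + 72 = (n - 4)*(n^4 + 7*n^3 + 13*n^2 - 3*n - 18) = (n - 4)*(n + 2)*(n^3 + 5*n^2 + 3*n - 9) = (n - 4)*(n - 1)*(n + 2)*(n^2 + 6*n + 9) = (n - 4)*(n - 1)*(n + 2)*(n + 3)*(n + 3)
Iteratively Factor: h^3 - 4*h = (h + 2)*(h^2 - 2*h) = h*(h + 2)*(h - 2)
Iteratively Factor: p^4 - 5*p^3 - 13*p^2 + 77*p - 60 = (p + 4)*(p^3 - 9*p^2 + 23*p - 15) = (p - 1)*(p + 4)*(p^2 - 8*p + 15) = (p - 3)*(p - 1)*(p + 4)*(p - 5)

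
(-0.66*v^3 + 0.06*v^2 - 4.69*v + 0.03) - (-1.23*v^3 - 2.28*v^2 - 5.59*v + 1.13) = 0.57*v^3 + 2.34*v^2 + 0.899999999999999*v - 1.1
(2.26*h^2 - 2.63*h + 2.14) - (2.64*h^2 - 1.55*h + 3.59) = -0.38*h^2 - 1.08*h - 1.45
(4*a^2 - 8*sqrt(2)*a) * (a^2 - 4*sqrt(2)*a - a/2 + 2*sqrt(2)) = 4*a^4 - 24*sqrt(2)*a^3 - 2*a^3 + 12*sqrt(2)*a^2 + 64*a^2 - 32*a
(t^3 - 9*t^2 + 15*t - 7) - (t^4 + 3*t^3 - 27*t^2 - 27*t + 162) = -t^4 - 2*t^3 + 18*t^2 + 42*t - 169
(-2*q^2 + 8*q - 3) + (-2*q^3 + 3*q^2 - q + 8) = -2*q^3 + q^2 + 7*q + 5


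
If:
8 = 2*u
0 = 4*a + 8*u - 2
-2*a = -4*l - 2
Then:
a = -15/2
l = -17/4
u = 4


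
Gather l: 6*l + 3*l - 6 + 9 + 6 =9*l + 9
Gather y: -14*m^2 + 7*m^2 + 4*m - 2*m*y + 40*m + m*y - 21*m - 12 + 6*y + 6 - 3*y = -7*m^2 + 23*m + y*(3 - m) - 6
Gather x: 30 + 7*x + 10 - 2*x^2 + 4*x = -2*x^2 + 11*x + 40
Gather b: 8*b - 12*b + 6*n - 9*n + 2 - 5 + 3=-4*b - 3*n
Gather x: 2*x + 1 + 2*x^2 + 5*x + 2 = 2*x^2 + 7*x + 3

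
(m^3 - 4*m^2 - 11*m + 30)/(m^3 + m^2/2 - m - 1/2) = 2*(m^3 - 4*m^2 - 11*m + 30)/(2*m^3 + m^2 - 2*m - 1)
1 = 1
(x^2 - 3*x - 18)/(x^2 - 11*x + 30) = (x + 3)/(x - 5)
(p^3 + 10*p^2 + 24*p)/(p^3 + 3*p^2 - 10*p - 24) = p*(p + 6)/(p^2 - p - 6)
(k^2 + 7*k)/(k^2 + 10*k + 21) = k/(k + 3)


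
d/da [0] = 0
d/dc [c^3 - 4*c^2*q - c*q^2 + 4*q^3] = 3*c^2 - 8*c*q - q^2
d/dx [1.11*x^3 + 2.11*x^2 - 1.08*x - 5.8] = 3.33*x^2 + 4.22*x - 1.08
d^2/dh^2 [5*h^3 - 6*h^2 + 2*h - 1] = 30*h - 12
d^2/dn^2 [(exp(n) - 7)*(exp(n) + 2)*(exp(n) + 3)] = (9*exp(2*n) - 8*exp(n) - 29)*exp(n)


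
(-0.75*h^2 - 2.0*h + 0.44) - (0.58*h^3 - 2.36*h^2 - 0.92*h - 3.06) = -0.58*h^3 + 1.61*h^2 - 1.08*h + 3.5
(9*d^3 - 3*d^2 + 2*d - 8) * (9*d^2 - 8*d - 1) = 81*d^5 - 99*d^4 + 33*d^3 - 85*d^2 + 62*d + 8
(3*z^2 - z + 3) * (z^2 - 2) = 3*z^4 - z^3 - 3*z^2 + 2*z - 6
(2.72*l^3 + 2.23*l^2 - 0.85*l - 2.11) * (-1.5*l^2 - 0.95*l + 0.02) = -4.08*l^5 - 5.929*l^4 - 0.7891*l^3 + 4.0171*l^2 + 1.9875*l - 0.0422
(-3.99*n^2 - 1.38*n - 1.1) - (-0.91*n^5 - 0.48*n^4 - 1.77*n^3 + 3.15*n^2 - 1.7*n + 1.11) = 0.91*n^5 + 0.48*n^4 + 1.77*n^3 - 7.14*n^2 + 0.32*n - 2.21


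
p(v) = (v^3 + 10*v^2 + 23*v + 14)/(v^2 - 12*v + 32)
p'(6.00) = -62.75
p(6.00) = -182.00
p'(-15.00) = 0.59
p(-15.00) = -3.33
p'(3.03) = 75.02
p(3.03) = 42.17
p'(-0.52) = 0.39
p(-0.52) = 0.12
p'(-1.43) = 0.00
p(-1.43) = -0.03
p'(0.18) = 1.13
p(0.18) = 0.62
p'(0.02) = 0.91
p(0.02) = 0.46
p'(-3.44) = -0.09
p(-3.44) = 0.15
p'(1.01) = 3.32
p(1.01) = 2.32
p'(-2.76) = -0.11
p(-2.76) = 0.08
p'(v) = (12 - 2*v)*(v^3 + 10*v^2 + 23*v + 14)/(v^2 - 12*v + 32)^2 + (3*v^2 + 20*v + 23)/(v^2 - 12*v + 32) = (v^4 - 24*v^3 - 47*v^2 + 612*v + 904)/(v^4 - 24*v^3 + 208*v^2 - 768*v + 1024)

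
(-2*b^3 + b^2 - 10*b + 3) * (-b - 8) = 2*b^4 + 15*b^3 + 2*b^2 + 77*b - 24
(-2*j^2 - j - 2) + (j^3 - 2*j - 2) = j^3 - 2*j^2 - 3*j - 4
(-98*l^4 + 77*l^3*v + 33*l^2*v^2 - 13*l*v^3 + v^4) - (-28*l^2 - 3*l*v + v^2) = -98*l^4 + 77*l^3*v + 33*l^2*v^2 + 28*l^2 - 13*l*v^3 + 3*l*v + v^4 - v^2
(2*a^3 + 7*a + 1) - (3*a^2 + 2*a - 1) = 2*a^3 - 3*a^2 + 5*a + 2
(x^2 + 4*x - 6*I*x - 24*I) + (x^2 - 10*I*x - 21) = 2*x^2 + 4*x - 16*I*x - 21 - 24*I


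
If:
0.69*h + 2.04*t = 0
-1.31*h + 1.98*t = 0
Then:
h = 0.00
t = 0.00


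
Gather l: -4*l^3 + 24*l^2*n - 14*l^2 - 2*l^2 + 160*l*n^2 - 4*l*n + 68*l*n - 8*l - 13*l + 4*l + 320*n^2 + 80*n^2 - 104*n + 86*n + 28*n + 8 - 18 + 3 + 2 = -4*l^3 + l^2*(24*n - 16) + l*(160*n^2 + 64*n - 17) + 400*n^2 + 10*n - 5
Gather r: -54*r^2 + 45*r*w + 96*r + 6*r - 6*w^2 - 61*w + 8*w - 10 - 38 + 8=-54*r^2 + r*(45*w + 102) - 6*w^2 - 53*w - 40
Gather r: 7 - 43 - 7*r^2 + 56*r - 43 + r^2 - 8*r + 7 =-6*r^2 + 48*r - 72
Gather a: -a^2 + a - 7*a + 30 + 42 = -a^2 - 6*a + 72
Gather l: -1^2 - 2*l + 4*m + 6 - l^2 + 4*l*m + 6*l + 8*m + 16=-l^2 + l*(4*m + 4) + 12*m + 21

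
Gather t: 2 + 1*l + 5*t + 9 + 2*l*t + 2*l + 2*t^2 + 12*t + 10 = 3*l + 2*t^2 + t*(2*l + 17) + 21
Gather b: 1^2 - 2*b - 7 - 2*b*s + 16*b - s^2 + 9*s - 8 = b*(14 - 2*s) - s^2 + 9*s - 14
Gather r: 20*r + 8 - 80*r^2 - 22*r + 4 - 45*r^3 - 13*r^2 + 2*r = -45*r^3 - 93*r^2 + 12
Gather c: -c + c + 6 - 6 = 0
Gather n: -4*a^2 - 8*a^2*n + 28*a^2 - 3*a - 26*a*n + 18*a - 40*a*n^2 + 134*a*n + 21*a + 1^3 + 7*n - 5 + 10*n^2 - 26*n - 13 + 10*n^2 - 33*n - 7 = 24*a^2 + 36*a + n^2*(20 - 40*a) + n*(-8*a^2 + 108*a - 52) - 24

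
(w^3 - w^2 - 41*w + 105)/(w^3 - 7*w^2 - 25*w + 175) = (w^2 + 4*w - 21)/(w^2 - 2*w - 35)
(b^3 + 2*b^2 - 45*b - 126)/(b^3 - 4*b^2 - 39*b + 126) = (b + 3)/(b - 3)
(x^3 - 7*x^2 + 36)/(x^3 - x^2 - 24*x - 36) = (x - 3)/(x + 3)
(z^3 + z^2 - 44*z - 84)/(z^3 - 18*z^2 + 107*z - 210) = (z^2 + 8*z + 12)/(z^2 - 11*z + 30)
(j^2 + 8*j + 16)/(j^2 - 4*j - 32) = (j + 4)/(j - 8)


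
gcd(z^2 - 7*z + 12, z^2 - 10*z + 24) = z - 4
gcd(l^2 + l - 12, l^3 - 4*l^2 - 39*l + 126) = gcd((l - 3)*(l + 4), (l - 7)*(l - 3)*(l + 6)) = l - 3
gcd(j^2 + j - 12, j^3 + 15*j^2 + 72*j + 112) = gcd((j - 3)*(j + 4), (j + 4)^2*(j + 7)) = j + 4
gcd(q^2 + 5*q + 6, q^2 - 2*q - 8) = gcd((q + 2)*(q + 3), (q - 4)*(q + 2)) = q + 2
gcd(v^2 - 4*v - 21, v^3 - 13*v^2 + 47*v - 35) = v - 7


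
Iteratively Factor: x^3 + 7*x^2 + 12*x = (x)*(x^2 + 7*x + 12) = x*(x + 4)*(x + 3)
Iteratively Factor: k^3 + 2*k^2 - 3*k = (k + 3)*(k^2 - k) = k*(k + 3)*(k - 1)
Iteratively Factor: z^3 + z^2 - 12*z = (z)*(z^2 + z - 12) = z*(z + 4)*(z - 3)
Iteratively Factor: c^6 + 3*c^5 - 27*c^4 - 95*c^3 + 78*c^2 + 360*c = (c + 3)*(c^5 - 27*c^3 - 14*c^2 + 120*c) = (c + 3)^2*(c^4 - 3*c^3 - 18*c^2 + 40*c) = (c - 2)*(c + 3)^2*(c^3 - c^2 - 20*c) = (c - 5)*(c - 2)*(c + 3)^2*(c^2 + 4*c) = c*(c - 5)*(c - 2)*(c + 3)^2*(c + 4)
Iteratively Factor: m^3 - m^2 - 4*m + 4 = (m - 1)*(m^2 - 4) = (m - 2)*(m - 1)*(m + 2)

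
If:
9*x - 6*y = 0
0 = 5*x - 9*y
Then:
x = 0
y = 0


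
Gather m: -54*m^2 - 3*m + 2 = -54*m^2 - 3*m + 2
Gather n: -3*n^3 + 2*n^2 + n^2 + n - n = -3*n^3 + 3*n^2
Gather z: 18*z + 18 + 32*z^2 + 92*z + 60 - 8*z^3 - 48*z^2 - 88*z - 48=-8*z^3 - 16*z^2 + 22*z + 30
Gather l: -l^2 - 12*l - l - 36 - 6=-l^2 - 13*l - 42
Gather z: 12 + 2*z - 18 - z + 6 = z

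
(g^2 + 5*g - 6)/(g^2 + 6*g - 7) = (g + 6)/(g + 7)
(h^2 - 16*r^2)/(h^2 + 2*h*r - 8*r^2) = (-h + 4*r)/(-h + 2*r)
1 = 1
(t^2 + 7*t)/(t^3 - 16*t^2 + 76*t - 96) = t*(t + 7)/(t^3 - 16*t^2 + 76*t - 96)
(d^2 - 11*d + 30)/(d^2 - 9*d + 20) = (d - 6)/(d - 4)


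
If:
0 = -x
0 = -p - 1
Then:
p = -1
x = 0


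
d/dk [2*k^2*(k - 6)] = 6*k*(k - 4)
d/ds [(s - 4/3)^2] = 2*s - 8/3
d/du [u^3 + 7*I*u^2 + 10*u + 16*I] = 3*u^2 + 14*I*u + 10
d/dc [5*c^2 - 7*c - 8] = 10*c - 7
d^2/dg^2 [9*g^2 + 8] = 18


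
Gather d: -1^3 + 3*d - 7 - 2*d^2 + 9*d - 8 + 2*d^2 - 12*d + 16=0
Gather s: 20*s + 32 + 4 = 20*s + 36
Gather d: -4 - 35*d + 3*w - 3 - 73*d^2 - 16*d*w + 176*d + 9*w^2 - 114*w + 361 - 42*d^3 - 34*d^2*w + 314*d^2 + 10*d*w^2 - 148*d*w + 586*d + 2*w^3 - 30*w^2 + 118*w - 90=-42*d^3 + d^2*(241 - 34*w) + d*(10*w^2 - 164*w + 727) + 2*w^3 - 21*w^2 + 7*w + 264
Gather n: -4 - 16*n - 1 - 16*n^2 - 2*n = -16*n^2 - 18*n - 5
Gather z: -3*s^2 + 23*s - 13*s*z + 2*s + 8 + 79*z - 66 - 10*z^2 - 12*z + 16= -3*s^2 + 25*s - 10*z^2 + z*(67 - 13*s) - 42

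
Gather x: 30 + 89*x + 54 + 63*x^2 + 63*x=63*x^2 + 152*x + 84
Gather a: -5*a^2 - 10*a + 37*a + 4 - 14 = -5*a^2 + 27*a - 10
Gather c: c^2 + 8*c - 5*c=c^2 + 3*c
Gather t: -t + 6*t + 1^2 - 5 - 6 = 5*t - 10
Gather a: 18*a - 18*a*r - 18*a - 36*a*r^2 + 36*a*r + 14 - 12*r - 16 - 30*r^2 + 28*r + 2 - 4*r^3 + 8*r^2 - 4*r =a*(-36*r^2 + 18*r) - 4*r^3 - 22*r^2 + 12*r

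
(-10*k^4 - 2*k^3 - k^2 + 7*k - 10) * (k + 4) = -10*k^5 - 42*k^4 - 9*k^3 + 3*k^2 + 18*k - 40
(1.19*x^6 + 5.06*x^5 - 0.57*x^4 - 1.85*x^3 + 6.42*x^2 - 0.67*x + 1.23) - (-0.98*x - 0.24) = 1.19*x^6 + 5.06*x^5 - 0.57*x^4 - 1.85*x^3 + 6.42*x^2 + 0.31*x + 1.47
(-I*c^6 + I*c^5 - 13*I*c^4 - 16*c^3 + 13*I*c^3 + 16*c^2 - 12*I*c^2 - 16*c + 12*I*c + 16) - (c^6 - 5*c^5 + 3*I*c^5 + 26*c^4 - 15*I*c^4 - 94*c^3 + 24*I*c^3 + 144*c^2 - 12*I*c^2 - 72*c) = -c^6 - I*c^6 + 5*c^5 - 2*I*c^5 - 26*c^4 + 2*I*c^4 + 78*c^3 - 11*I*c^3 - 128*c^2 + 56*c + 12*I*c + 16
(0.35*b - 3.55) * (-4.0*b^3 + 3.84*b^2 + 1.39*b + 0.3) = -1.4*b^4 + 15.544*b^3 - 13.1455*b^2 - 4.8295*b - 1.065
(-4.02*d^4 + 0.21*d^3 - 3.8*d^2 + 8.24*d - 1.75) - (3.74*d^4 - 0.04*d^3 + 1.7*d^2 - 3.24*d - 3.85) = -7.76*d^4 + 0.25*d^3 - 5.5*d^2 + 11.48*d + 2.1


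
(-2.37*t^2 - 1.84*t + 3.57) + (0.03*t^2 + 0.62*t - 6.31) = -2.34*t^2 - 1.22*t - 2.74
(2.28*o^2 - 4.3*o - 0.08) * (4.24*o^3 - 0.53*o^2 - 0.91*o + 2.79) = 9.6672*o^5 - 19.4404*o^4 - 0.135*o^3 + 10.3166*o^2 - 11.9242*o - 0.2232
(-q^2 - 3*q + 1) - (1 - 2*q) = -q^2 - q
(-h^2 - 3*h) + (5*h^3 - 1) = 5*h^3 - h^2 - 3*h - 1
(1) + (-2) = -1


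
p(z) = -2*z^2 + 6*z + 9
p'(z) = 6 - 4*z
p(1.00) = 13.00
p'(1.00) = 2.00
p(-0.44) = 5.97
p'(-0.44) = 7.76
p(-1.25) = -1.62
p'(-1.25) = 11.00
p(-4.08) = -48.77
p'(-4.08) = 22.32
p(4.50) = -4.50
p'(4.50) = -12.00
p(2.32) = 12.16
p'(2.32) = -3.28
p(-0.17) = 7.92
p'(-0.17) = 6.68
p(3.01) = 8.94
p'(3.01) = -6.04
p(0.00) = 9.00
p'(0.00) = 6.00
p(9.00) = -99.00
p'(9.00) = -30.00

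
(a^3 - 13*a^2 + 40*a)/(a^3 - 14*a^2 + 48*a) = (a - 5)/(a - 6)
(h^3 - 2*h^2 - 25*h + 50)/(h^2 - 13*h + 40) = (h^2 + 3*h - 10)/(h - 8)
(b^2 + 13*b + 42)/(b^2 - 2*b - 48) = (b + 7)/(b - 8)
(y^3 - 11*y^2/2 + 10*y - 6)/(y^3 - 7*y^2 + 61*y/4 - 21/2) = 2*(y - 2)/(2*y - 7)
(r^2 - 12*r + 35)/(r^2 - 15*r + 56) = (r - 5)/(r - 8)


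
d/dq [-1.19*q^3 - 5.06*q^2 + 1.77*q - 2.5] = -3.57*q^2 - 10.12*q + 1.77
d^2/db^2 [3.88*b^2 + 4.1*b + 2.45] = 7.76000000000000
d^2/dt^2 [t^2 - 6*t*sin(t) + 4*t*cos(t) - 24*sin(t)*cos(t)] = 6*t*sin(t) - 4*t*cos(t) - 8*sin(t) + 48*sin(2*t) - 12*cos(t) + 2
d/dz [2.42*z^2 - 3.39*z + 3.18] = 4.84*z - 3.39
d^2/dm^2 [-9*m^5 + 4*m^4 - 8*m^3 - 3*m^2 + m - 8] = -180*m^3 + 48*m^2 - 48*m - 6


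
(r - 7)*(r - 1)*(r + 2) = r^3 - 6*r^2 - 9*r + 14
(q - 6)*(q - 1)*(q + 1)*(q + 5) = q^4 - q^3 - 31*q^2 + q + 30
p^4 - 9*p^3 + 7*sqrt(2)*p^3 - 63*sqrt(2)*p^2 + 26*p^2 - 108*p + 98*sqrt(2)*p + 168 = (p - 7)*(p - 2)*(p + sqrt(2))*(p + 6*sqrt(2))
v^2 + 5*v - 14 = (v - 2)*(v + 7)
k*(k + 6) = k^2 + 6*k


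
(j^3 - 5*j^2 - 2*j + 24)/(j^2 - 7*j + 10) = (j^3 - 5*j^2 - 2*j + 24)/(j^2 - 7*j + 10)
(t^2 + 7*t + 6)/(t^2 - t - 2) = (t + 6)/(t - 2)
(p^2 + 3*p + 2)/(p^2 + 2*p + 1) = (p + 2)/(p + 1)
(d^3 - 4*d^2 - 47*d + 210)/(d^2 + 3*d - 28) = (d^2 - 11*d + 30)/(d - 4)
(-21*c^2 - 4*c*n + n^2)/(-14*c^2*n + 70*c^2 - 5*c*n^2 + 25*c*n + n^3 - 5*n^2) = (3*c + n)/(2*c*n - 10*c + n^2 - 5*n)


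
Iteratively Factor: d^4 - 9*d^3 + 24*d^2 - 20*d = (d - 2)*(d^3 - 7*d^2 + 10*d) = (d - 2)^2*(d^2 - 5*d) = d*(d - 2)^2*(d - 5)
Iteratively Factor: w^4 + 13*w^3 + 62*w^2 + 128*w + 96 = (w + 4)*(w^3 + 9*w^2 + 26*w + 24) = (w + 2)*(w + 4)*(w^2 + 7*w + 12) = (w + 2)*(w + 3)*(w + 4)*(w + 4)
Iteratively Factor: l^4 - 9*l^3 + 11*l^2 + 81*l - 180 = (l - 3)*(l^3 - 6*l^2 - 7*l + 60) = (l - 3)*(l + 3)*(l^2 - 9*l + 20) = (l - 5)*(l - 3)*(l + 3)*(l - 4)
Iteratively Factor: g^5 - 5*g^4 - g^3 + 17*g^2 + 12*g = (g + 1)*(g^4 - 6*g^3 + 5*g^2 + 12*g) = (g + 1)^2*(g^3 - 7*g^2 + 12*g) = (g - 3)*(g + 1)^2*(g^2 - 4*g) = (g - 4)*(g - 3)*(g + 1)^2*(g)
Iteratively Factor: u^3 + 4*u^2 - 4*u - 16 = (u + 2)*(u^2 + 2*u - 8) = (u - 2)*(u + 2)*(u + 4)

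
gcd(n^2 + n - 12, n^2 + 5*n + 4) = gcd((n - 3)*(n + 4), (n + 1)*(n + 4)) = n + 4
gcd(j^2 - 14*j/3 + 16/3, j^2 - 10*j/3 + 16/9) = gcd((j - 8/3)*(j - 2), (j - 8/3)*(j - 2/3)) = j - 8/3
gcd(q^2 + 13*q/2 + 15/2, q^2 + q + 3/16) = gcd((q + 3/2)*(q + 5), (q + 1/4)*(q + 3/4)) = 1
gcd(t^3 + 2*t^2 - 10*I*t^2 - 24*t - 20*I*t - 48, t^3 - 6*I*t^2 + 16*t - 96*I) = t^2 - 10*I*t - 24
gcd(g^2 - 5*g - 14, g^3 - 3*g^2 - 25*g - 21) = g - 7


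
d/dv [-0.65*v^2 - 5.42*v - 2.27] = -1.3*v - 5.42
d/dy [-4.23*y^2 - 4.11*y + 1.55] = -8.46*y - 4.11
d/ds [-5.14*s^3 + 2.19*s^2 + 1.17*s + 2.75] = -15.42*s^2 + 4.38*s + 1.17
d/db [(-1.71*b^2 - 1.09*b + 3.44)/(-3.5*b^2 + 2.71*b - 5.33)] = (-8.4491*b^2 + 42.3086*b - 3.5127)/(12.25*b^4 - 18.97*b^3 + 44.6541*b^2 - 28.8886*b + 28.4089)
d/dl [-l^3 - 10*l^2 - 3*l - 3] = -3*l^2 - 20*l - 3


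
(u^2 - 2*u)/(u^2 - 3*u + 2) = u/(u - 1)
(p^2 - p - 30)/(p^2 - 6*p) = (p + 5)/p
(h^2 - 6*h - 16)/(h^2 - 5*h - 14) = (h - 8)/(h - 7)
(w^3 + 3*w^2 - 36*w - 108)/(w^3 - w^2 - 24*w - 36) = (w + 6)/(w + 2)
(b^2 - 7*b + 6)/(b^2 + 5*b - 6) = (b - 6)/(b + 6)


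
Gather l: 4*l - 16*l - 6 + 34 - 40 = -12*l - 12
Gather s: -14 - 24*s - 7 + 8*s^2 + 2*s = 8*s^2 - 22*s - 21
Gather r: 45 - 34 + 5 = 16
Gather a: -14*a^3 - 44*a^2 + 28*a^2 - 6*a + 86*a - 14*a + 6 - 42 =-14*a^3 - 16*a^2 + 66*a - 36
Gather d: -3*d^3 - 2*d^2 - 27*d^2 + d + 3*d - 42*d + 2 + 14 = -3*d^3 - 29*d^2 - 38*d + 16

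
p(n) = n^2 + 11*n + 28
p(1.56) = 47.59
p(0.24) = 30.70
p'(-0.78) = 9.44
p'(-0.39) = 10.22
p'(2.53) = 16.06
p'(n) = 2*n + 11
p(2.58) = 63.04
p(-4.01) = -0.03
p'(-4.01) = 2.98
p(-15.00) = 88.00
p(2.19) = 56.89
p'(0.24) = 11.48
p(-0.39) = 23.86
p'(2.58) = 16.16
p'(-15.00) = -19.00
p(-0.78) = 20.03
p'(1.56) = 14.12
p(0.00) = 28.00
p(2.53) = 62.23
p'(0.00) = 11.00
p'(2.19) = 15.38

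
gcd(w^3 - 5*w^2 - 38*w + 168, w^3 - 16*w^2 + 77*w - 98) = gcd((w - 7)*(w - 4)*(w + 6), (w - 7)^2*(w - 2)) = w - 7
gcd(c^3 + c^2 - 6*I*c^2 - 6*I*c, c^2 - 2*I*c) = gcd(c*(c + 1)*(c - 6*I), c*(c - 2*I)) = c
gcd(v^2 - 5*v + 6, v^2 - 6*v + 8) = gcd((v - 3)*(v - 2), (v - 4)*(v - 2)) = v - 2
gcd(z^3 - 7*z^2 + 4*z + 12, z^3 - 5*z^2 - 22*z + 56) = z - 2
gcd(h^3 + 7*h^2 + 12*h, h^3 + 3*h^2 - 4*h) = h^2 + 4*h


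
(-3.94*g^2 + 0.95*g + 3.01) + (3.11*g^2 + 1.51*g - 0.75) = -0.83*g^2 + 2.46*g + 2.26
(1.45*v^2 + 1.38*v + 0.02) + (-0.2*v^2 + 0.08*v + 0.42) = 1.25*v^2 + 1.46*v + 0.44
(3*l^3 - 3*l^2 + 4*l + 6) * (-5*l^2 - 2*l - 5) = -15*l^5 + 9*l^4 - 29*l^3 - 23*l^2 - 32*l - 30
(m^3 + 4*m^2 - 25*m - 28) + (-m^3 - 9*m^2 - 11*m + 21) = -5*m^2 - 36*m - 7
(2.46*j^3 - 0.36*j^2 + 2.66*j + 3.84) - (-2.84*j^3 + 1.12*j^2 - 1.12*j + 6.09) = 5.3*j^3 - 1.48*j^2 + 3.78*j - 2.25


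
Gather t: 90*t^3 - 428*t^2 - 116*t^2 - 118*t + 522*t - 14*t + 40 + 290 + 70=90*t^3 - 544*t^2 + 390*t + 400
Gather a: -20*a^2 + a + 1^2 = -20*a^2 + a + 1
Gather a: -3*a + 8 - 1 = 7 - 3*a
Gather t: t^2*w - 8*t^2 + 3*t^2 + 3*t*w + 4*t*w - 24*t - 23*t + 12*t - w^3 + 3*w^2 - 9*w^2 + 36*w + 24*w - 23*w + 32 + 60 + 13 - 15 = t^2*(w - 5) + t*(7*w - 35) - w^3 - 6*w^2 + 37*w + 90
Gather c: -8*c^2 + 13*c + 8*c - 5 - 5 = -8*c^2 + 21*c - 10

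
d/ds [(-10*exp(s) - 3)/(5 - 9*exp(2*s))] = 2*(-9*(10*exp(s) + 3)*exp(s) + 45*exp(2*s) - 25)*exp(s)/(9*exp(2*s) - 5)^2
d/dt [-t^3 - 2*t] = -3*t^2 - 2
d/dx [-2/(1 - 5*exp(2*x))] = -20*exp(2*x)/(5*exp(2*x) - 1)^2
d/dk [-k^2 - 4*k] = -2*k - 4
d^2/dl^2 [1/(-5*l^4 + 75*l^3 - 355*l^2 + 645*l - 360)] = 2*((6*l^2 - 45*l + 71)*(l^4 - 15*l^3 + 71*l^2 - 129*l + 72) - (4*l^3 - 45*l^2 + 142*l - 129)^2)/(5*(l^4 - 15*l^3 + 71*l^2 - 129*l + 72)^3)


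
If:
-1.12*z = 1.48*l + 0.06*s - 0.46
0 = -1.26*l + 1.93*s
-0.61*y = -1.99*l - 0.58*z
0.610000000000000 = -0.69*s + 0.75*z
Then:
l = -0.21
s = -0.13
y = -0.02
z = 0.69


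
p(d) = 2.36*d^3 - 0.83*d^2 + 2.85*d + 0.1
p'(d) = 7.08*d^2 - 1.66*d + 2.85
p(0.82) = 3.18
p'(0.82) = 6.25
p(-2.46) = -47.07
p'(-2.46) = 49.78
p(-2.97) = -77.51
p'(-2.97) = 70.23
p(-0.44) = -1.52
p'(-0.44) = 4.95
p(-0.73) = -3.34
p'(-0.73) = 7.83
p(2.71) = 48.70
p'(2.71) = 50.35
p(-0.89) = -4.76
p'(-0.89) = 9.94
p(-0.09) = -0.16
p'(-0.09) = 3.06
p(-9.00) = -1813.22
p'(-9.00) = 591.27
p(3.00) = 64.90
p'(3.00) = 61.59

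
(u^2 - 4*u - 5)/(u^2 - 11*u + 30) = (u + 1)/(u - 6)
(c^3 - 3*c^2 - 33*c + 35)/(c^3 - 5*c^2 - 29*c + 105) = (c - 1)/(c - 3)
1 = 1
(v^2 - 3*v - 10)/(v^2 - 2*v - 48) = (-v^2 + 3*v + 10)/(-v^2 + 2*v + 48)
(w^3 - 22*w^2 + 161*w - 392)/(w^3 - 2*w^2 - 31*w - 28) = (w^2 - 15*w + 56)/(w^2 + 5*w + 4)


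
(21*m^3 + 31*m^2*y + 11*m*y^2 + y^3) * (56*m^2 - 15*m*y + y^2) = 1176*m^5 + 1421*m^4*y + 172*m^3*y^2 - 78*m^2*y^3 - 4*m*y^4 + y^5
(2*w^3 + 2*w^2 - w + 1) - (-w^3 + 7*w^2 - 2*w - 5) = 3*w^3 - 5*w^2 + w + 6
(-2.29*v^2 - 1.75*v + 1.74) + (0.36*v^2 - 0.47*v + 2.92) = -1.93*v^2 - 2.22*v + 4.66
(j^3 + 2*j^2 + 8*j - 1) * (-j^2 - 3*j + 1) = -j^5 - 5*j^4 - 13*j^3 - 21*j^2 + 11*j - 1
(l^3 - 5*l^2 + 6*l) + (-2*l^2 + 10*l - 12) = l^3 - 7*l^2 + 16*l - 12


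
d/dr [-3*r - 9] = -3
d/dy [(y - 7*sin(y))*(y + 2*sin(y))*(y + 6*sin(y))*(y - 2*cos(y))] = (y - 7*sin(y))*(y + 2*sin(y))*(y + 6*sin(y))*(2*sin(y) + 1) + (y - 7*sin(y))*(y + 2*sin(y))*(y - 2*cos(y))*(6*cos(y) + 1) + (y - 7*sin(y))*(y + 6*sin(y))*(y - 2*cos(y))*(2*cos(y) + 1) - (y + 2*sin(y))*(y + 6*sin(y))*(y - 2*cos(y))*(7*cos(y) - 1)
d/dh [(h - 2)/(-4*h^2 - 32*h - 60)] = (-h^2 - 8*h + 2*(h - 2)*(h + 4) - 15)/(4*(h^2 + 8*h + 15)^2)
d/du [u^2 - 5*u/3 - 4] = 2*u - 5/3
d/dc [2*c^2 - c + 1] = 4*c - 1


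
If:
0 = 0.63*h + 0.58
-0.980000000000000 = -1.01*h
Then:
No Solution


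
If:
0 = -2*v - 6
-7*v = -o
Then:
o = -21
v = -3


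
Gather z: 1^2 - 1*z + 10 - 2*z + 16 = 27 - 3*z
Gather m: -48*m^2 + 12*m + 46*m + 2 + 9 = -48*m^2 + 58*m + 11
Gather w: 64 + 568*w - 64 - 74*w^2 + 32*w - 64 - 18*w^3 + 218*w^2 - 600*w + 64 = -18*w^3 + 144*w^2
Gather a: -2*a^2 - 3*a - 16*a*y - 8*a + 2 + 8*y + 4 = -2*a^2 + a*(-16*y - 11) + 8*y + 6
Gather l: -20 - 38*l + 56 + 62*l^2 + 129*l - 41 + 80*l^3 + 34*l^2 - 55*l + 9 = 80*l^3 + 96*l^2 + 36*l + 4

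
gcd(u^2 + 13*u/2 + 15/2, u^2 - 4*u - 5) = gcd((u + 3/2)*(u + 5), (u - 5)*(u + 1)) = 1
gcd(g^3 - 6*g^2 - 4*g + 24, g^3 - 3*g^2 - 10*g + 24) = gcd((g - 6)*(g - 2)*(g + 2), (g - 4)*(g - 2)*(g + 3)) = g - 2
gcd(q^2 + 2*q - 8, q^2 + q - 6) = q - 2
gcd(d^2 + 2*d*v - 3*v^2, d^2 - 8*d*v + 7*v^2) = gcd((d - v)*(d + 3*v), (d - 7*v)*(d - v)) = -d + v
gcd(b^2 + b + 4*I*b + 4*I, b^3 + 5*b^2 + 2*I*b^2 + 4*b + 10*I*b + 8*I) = b + 1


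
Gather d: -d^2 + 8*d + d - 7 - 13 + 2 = -d^2 + 9*d - 18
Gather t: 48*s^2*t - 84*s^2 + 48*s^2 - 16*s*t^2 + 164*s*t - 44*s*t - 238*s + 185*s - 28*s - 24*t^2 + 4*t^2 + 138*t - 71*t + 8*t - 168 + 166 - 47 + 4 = -36*s^2 - 81*s + t^2*(-16*s - 20) + t*(48*s^2 + 120*s + 75) - 45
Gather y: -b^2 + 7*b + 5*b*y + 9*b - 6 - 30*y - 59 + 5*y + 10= -b^2 + 16*b + y*(5*b - 25) - 55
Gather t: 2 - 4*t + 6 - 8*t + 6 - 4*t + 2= 16 - 16*t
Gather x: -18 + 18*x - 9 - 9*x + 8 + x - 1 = 10*x - 20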